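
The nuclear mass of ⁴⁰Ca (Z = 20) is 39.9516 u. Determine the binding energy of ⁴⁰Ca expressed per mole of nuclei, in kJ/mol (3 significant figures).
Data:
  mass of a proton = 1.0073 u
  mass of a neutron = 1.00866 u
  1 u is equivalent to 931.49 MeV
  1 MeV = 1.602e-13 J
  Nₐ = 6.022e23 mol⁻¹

3.30e+10 kJ/mol

Total constituent mass: 20 × 1.0073 + 20 × 1.00866 = 40.31920 u
Mass defect Δm = 40.31920 − 39.9516 = 0.36760 u
Converting to energy: 0.36760 u × 931.49 MeV/u = 342.416 MeV
Per nucleus in joules: 342.416 MeV × 1.602e-13 J/MeV = 5.4855e-11 J
Per mole: 5.4855e-11 J × 6.022e23 mol⁻¹ = 3.3034e+13 J/mol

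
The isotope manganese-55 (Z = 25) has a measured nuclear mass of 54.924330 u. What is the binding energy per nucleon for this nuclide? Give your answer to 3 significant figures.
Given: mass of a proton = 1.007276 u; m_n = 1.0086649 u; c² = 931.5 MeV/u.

Z = 25, so N = A − Z = 55 − 25 = 30.
Mass of separated nucleons = 25(1.007276) + 30(1.0086649) = 25.181900 + 30.2599470 = 55.4418470 u
The mass defect is 55.4418470 − 54.924330 = 0.5175170 u.
E_B = 0.5175170 × 931.5 = 482.067 MeV
Dividing by A = 55 gives 8.7649 MeV per nucleon.

8.76 MeV/nucleon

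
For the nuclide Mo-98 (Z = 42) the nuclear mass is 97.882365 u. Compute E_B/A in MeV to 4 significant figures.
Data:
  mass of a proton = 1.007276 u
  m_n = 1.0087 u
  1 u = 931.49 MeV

8.654 MeV/nucleon

The nucleus contains 42 protons and 98 − 42 = 56 neutrons.
Total constituent mass: 42 × 1.007276 + 56 × 1.0087 = 98.792792 u
The mass defect is 98.792792 − 97.882365 = 0.910427 u.
Binding energy = Δm·c² = 0.910427 × 931.49 MeV/u = 848.054 MeV
Per nucleon: 848.054 / 98 = 8.654 MeV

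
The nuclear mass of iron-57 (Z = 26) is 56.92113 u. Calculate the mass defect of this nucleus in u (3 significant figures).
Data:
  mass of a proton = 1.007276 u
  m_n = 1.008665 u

0.537 u

Z = 26, so N = A − Z = 57 − 26 = 31.
Σm = 26·m_p + 31·m_n = 26.189176 + 31.268615 = 57.457791 u
Mass defect Δm = 57.457791 − 56.92113 = 0.536661 u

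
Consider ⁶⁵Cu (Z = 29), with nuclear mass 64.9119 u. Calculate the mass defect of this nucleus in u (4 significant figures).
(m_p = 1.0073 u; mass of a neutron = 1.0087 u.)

Total constituent mass: 29 × 1.0073 + 36 × 1.0087 = 65.5249 u
Δm = 65.5249 − 64.9119 = 0.6130 u

0.6130 u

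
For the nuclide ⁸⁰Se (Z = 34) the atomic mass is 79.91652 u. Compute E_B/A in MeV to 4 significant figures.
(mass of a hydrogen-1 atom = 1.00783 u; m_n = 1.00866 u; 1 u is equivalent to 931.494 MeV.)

Mass of separated nucleons = 34(1.00783) + 46(1.00866) = 34.26622 + 46.39836 = 80.66458 u
The mass defect is 80.66458 − 79.91652 = 0.74806 u.
E_B = 0.74806 × 931.494 = 696.813 MeV
Dividing by A = 80 gives 8.710 MeV per nucleon.

8.710 MeV/nucleon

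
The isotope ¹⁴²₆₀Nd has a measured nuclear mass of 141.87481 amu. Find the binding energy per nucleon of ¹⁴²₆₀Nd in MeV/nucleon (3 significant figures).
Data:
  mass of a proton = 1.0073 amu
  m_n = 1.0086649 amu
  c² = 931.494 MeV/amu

Z = 60, so N = A − Z = 142 − 60 = 82.
Σm = 60·m_p + 82·m_n = 60.4380 + 82.7105218 = 143.1485218 amu
The mass defect is 143.1485218 − 141.87481 = 1.2737118 amu.
Binding energy = Δm·c² = 1.2737118 × 931.494 MeV/amu = 1186.45 MeV
Per nucleon: 1186.45 / 142 = 8.355 MeV

8.36 MeV/nucleon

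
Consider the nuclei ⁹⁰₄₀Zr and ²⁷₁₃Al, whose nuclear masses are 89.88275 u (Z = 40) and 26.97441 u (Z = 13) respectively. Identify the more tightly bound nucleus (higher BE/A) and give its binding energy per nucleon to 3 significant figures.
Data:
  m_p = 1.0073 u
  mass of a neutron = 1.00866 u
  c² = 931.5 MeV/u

⁹⁰₄₀Zr; 8.72 MeV/nucleon

⁹⁰₄₀Zr: Σm = 40(1.0073) + 50(1.00866) = 90.72500 u; Δm = 0.84225 u; E_B = 784.56 MeV; E_B/A = 8.717 MeV
²⁷₁₃Al: Σm = 13(1.0073) + 14(1.00866) = 27.21614 u; Δm = 0.24173 u; E_B = 225.17 MeV; E_B/A = 8.340 MeV
⁹⁰₄₀Zr has the higher binding energy per nucleon, so it is the more tightly bound nucleus.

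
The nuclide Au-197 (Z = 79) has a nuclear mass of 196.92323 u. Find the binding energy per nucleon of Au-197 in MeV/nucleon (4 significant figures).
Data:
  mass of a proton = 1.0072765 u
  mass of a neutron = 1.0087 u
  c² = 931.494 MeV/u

Total constituent mass: 79 × 1.0072765 + 118 × 1.0087 = 198.6014435 u
Δm = 198.6014435 − 196.92323 = 1.6782135 u
Binding energy = Δm·c² = 1.6782135 × 931.494 MeV/u = 1563.25 MeV
BE/A = 1563.25 MeV / 197 = 7.935 MeV/nucleon

7.935 MeV/nucleon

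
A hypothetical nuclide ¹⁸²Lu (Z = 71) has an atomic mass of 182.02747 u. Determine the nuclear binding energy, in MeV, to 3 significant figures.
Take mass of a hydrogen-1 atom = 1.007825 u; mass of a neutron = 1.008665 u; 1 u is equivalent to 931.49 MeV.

Z = 71, so N = A − Z = 182 − 71 = 111.
Σm = 71·m(¹H) + 111·m_n = 71.555575 + 111.961815 = 183.517390 u
Δm = 183.517390 − 182.02747 = 1.489920 u
E_B = 1.489920 × 931.49 = 1387.85 MeV

1390 MeV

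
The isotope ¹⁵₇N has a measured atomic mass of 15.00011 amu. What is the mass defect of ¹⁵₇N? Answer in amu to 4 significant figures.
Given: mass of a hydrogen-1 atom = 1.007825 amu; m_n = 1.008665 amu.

0.1240 amu

With 7 protons and 8 neutrons (A = 15):
Σm = 7·m(¹H) + 8·m_n = 7.054775 + 8.069320 = 15.124095 amu
Mass defect Δm = 15.124095 − 15.00011 = 0.123985 amu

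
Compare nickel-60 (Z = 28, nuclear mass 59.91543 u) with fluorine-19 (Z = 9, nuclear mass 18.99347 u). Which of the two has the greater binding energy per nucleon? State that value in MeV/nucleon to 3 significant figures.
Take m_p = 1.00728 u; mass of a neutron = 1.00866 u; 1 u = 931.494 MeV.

nickel-60; 8.78 MeV/nucleon

nickel-60: Σm = 28(1.00728) + 32(1.00866) = 60.48096 u; Δm = 0.56553 u; E_B = 526.79 MeV; E_B/A = 8.780 MeV
fluorine-19: Σm = 9(1.00728) + 10(1.00866) = 19.15212 u; Δm = 0.15865 u; E_B = 147.78 MeV; E_B/A = 7.778 MeV
nickel-60 has the higher binding energy per nucleon, so it is the more tightly bound nucleus.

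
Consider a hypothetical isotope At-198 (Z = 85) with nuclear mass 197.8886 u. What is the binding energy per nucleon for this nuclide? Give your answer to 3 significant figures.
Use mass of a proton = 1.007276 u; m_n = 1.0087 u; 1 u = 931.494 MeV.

8.06 MeV/nucleon

The nucleus contains 85 protons and 198 − 85 = 113 neutrons.
Σm = 85·m_p + 113·m_n = 85.618460 + 113.9831 = 199.601560 u
Mass defect Δm = 199.601560 − 197.8886 = 1.712960 u
E_B = 1.712960 × 931.494 = 1595.61 MeV
Per nucleon: 1595.61 / 198 = 8.059 MeV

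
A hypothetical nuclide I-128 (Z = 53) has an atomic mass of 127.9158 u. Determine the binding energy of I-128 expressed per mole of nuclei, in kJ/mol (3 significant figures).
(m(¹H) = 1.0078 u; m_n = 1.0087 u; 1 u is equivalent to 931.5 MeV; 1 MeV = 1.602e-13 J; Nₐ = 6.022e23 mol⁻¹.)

With 53 protons and 75 neutrons (A = 128):
Σm = 53·m(¹H) + 75·m_n = 53.4134 + 75.6525 = 129.0659 u
Δm = 129.0659 − 127.9158 = 1.1501 u
E_B = 1.1501 × 931.5 = 1071.32 MeV
Per nucleus in joules: 1071.32 MeV × 1.602e-13 J/MeV = 1.7163e-10 J
Per mole: 1.7163e-10 J × 6.022e23 mol⁻¹ = 1.0336e+14 J/mol

1.03e+11 kJ/mol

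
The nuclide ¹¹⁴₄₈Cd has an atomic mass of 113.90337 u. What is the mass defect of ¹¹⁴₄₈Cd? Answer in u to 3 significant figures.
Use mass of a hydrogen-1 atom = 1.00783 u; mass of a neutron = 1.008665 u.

Z = 48, so N = A − Z = 114 − 48 = 66.
Total constituent mass: 48 × 1.00783 + 66 × 1.008665 = 114.947730 u
The mass defect is 114.947730 − 113.90337 = 1.044360 u.

1.04 u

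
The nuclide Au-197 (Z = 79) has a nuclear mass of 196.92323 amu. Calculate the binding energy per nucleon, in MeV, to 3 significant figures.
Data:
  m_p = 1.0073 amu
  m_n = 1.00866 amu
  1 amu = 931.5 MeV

Total constituent mass: 79 × 1.0073 + 118 × 1.00866 = 198.59858 amu
The mass defect is 198.59858 − 196.92323 = 1.67535 amu.
Binding energy = Δm·c² = 1.67535 × 931.5 MeV/amu = 1560.59 MeV
Per nucleon: 1560.59 / 197 = 7.922 MeV

7.92 MeV/nucleon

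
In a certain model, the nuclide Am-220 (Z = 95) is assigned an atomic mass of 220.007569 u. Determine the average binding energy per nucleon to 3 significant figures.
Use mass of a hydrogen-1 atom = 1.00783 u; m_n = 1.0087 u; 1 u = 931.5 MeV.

The nucleus contains 95 protons and 220 − 95 = 125 neutrons.
Total constituent mass: 95 × 1.00783 + 125 × 1.0087 = 221.83135 u
The mass defect is 221.83135 − 220.007569 = 1.823781 u.
Binding energy = Δm·c² = 1.823781 × 931.5 MeV/u = 1698.85 MeV
Per nucleon: 1698.85 / 220 = 7.722 MeV

7.72 MeV/nucleon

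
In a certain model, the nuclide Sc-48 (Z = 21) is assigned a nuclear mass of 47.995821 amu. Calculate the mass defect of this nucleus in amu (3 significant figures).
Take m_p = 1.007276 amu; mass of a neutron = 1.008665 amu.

0.391 amu

Z = 21, so N = A − Z = 48 − 21 = 27.
Mass of separated nucleons = 21(1.007276) + 27(1.008665) = 21.152796 + 27.233955 = 48.386751 amu
Mass defect Δm = 48.386751 − 47.995821 = 0.390930 amu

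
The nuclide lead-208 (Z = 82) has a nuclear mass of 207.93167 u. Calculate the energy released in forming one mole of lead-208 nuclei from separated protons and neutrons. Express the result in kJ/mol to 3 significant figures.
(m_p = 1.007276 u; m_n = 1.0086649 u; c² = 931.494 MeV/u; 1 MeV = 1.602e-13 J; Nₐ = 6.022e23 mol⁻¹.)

1.58e+11 kJ/mol

Z = 82, so N = A − Z = 208 − 82 = 126.
Σm = 82·m_p + 126·m_n = 82.596632 + 127.0917774 = 209.6884094 u
Mass defect Δm = 209.6884094 − 207.93167 = 1.7567394 u
Binding energy = Δm·c² = 1.7567394 × 931.494 MeV/u = 1636.39 MeV
Per nucleus in joules: 1636.39 MeV × 1.602e-13 J/MeV = 2.6215e-10 J
Per mole: 2.6215e-10 J × 6.022e23 mol⁻¹ = 1.5787e+14 J/mol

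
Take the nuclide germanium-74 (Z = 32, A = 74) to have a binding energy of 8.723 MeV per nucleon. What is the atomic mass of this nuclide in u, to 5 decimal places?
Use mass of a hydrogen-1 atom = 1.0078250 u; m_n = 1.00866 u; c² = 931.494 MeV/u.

73.92115 u

Total binding energy = 74 × 8.723 = 645.502 MeV
Mass defect = 645.502 MeV / (931.494 MeV/u) = 0.6929749 u
Constituent mass = 32(1.0078250) + 42(1.00866) = 74.6141200 u
Atomic mass = 74.6141200 − 0.6929749 = 73.9211451 u ≈ 73.92115 u (to 5 decimal places)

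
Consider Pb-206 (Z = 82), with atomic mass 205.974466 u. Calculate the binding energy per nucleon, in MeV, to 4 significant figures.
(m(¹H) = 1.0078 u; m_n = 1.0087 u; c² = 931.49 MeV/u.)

With 82 protons and 124 neutrons (A = 206):
Total constituent mass: 82 × 1.0078 + 124 × 1.0087 = 207.7184 u
Mass defect Δm = 207.7184 − 205.974466 = 1.743934 u
Binding energy = Δm·c² = 1.743934 × 931.49 MeV/u = 1624.46 MeV
Dividing by A = 206 gives 7.886 MeV per nucleon.

7.886 MeV/nucleon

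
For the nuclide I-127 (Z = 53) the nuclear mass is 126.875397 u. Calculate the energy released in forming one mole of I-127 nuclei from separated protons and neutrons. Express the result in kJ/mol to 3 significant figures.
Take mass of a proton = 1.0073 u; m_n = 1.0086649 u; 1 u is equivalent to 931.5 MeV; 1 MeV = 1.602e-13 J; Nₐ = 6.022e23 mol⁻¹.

1.04e+11 kJ/mol

The nucleus contains 53 protons and 127 − 53 = 74 neutrons.
Mass of separated nucleons = 53(1.0073) + 74(1.0086649) = 53.3869 + 74.6412026 = 128.0281026 u
Δm = 128.0281026 − 126.875397 = 1.1527056 u
E_B = 1.1527056 × 931.5 = 1073.75 MeV
Per nucleus in joules: 1073.75 MeV × 1.602e-13 J/MeV = 1.7201e-10 J
Per mole: 1.7201e-10 J × 6.022e23 mol⁻¹ = 1.0358e+14 J/mol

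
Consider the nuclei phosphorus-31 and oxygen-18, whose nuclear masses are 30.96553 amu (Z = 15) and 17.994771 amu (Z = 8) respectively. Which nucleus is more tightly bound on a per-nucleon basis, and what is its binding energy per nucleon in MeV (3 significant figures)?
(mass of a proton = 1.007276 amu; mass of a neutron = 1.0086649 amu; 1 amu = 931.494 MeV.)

phosphorus-31: Σm = 15(1.007276) + 16(1.0086649) = 31.2477784 amu; Δm = 0.2822484 amu; E_B = 262.91 MeV; E_B/A = 8.481 MeV
oxygen-18: Σm = 8(1.007276) + 10(1.0086649) = 18.1448570 amu; Δm = 0.1500860 amu; E_B = 139.80 MeV; E_B/A = 7.767 MeV
phosphorus-31 has the higher binding energy per nucleon, so it is the more tightly bound nucleus.

phosphorus-31; 8.48 MeV/nucleon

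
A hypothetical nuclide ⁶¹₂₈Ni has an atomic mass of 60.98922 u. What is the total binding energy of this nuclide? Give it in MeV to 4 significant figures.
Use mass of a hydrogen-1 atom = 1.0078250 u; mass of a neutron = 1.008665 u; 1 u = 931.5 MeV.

With 28 protons and 33 neutrons (A = 61):
Σm = 28·m(¹H) + 33·m_n = 28.2191000 + 33.285945 = 61.5050450 u
Δm = 61.5050450 − 60.98922 = 0.5158250 u
Binding energy = Δm·c² = 0.5158250 × 931.5 MeV/u = 480.491 MeV

480.5 MeV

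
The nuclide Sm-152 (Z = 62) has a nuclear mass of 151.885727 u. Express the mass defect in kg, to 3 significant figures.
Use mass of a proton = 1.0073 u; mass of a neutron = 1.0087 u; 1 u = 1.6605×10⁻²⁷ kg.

Σm = 62·m_p + 90·m_n = 62.4526 + 90.7830 = 153.2356 u
Δm = 153.2356 − 151.885727 = 1.349873 u
In SI units: 1.349873 u × 1.6605×10⁻²⁷ kg/u = 2.2415e-27 kg

2.24e-27 kg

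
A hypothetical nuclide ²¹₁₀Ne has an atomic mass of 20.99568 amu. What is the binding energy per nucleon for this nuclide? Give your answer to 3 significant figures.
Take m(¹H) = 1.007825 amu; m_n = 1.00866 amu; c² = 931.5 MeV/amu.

7.89 MeV/nucleon

Total constituent mass: 10 × 1.007825 + 11 × 1.00866 = 21.173510 amu
The mass defect is 21.173510 − 20.99568 = 0.177830 amu.
Binding energy = Δm·c² = 0.177830 × 931.5 MeV/amu = 165.649 MeV
Per nucleon: 165.649 / 21 = 7.888 MeV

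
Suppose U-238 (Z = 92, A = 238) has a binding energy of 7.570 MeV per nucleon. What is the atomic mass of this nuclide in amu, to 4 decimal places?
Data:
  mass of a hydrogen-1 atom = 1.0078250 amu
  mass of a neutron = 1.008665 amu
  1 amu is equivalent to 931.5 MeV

Total binding energy = 238 × 7.570 = 1801.660 MeV
Mass defect = 1801.660 MeV / (931.5 MeV/amu) = 1.934149 amu
Constituent mass = 92(1.0078250) + 146(1.008665) = 239.9849900 amu
Atomic mass = 239.9849900 − 1.934149 = 238.0508410 amu ≈ 238.0508 amu (to 4 decimal places)

238.0508 amu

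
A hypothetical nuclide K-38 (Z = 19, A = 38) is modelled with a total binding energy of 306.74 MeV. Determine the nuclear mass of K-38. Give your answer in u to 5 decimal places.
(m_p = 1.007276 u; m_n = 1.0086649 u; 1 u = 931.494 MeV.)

Mass defect = 306.74 MeV / (931.494 MeV/u) = 0.3292990 u
Constituent mass = 19(1.007276) + 19(1.0086649) = 38.3028771 u
Nuclear mass = 38.3028771 − 0.3292990 = 37.9735781 u ≈ 37.97358 u (to 5 decimal places)

37.97358 u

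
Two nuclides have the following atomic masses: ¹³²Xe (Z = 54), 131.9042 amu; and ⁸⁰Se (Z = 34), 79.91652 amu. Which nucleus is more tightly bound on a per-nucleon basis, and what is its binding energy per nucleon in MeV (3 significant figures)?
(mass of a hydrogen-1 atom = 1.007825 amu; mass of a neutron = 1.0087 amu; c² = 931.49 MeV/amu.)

⁸⁰Se; 8.73 MeV/nucleon

¹³²Xe: Σm = 54(1.007825) + 78(1.0087) = 133.101150 amu; Δm = 1.196950 amu; E_B = 1114.95 MeV; E_B/A = 8.447 MeV
⁸⁰Se: Σm = 34(1.007825) + 46(1.0087) = 80.666250 amu; Δm = 0.749730 amu; E_B = 698.37 MeV; E_B/A = 8.730 MeV
⁸⁰Se has the higher binding energy per nucleon, so it is the more tightly bound nucleus.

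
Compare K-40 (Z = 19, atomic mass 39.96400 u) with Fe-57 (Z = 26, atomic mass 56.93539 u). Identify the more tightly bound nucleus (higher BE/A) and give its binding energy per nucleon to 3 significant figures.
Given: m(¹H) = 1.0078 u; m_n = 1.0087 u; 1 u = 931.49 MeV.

K-40: Σm = 19(1.0078) + 21(1.0087) = 40.3309 u; Δm = 0.36690 u; E_B = 341.76 MeV; E_B/A = 8.544 MeV
Fe-57: Σm = 26(1.0078) + 31(1.0087) = 57.4725 u; Δm = 0.53711 u; E_B = 500.31 MeV; E_B/A = 8.777 MeV
Fe-57 has the higher binding energy per nucleon, so it is the more tightly bound nucleus.

Fe-57; 8.78 MeV/nucleon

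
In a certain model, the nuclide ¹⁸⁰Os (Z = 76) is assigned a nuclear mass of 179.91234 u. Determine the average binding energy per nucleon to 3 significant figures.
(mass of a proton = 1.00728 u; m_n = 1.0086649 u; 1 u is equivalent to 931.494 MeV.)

The nucleus contains 76 protons and 180 − 76 = 104 neutrons.
Mass of separated nucleons = 76(1.00728) + 104(1.0086649) = 76.55328 + 104.9011496 = 181.4544296 u
The mass defect is 181.4544296 − 179.91234 = 1.5420896 u.
E_B = 1.5420896 × 931.494 = 1436.45 MeV
Per nucleon: 1436.45 / 180 = 7.980 MeV

7.98 MeV/nucleon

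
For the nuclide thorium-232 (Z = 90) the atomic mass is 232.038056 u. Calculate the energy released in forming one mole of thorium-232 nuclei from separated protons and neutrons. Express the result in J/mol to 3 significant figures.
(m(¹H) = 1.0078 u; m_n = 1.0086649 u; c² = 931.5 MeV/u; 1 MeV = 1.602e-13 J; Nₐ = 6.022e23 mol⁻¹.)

The nucleus contains 90 protons and 232 − 90 = 142 neutrons.
Mass of separated nucleons = 90(1.0078) + 142(1.0086649) = 90.7020 + 143.2304158 = 233.9324158 u
The mass defect is 233.9324158 − 232.038056 = 1.8943598 u.
Converting to energy: 1.8943598 u × 931.5 MeV/u = 1764.60 MeV
Per nucleus in joules: 1764.60 MeV × 1.602e-13 J/MeV = 2.8269e-10 J
Per mole: 2.8269e-10 J × 6.022e23 mol⁻¹ = 1.7024e+14 J/mol

1.70e+14 J/mol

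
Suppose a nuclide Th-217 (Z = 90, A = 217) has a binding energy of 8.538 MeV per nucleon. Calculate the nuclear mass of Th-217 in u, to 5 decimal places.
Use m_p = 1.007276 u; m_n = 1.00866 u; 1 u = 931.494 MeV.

Total binding energy = 217 × 8.538 = 1852.746 MeV
Mass defect = 1852.746 MeV / (931.494 MeV/u) = 1.9890048 u
Constituent mass = 90(1.007276) + 127(1.00866) = 218.754660 u
Nuclear mass = 218.754660 − 1.9890048 = 216.7656552 u ≈ 216.76566 u (to 5 decimal places)

216.76566 u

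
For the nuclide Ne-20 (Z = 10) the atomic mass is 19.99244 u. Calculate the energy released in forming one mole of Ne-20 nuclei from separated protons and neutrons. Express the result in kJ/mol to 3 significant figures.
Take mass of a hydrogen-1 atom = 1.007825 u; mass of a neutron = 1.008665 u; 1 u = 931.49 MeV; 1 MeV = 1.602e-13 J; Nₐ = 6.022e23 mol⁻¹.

The nucleus contains 10 protons and 20 − 10 = 10 neutrons.
Σm = 10·m(¹H) + 10·m_n = 10.078250 + 10.086650 = 20.164900 u
The mass defect is 20.164900 − 19.99244 = 0.172460 u.
E_B = 0.172460 × 931.49 = 160.645 MeV
Per nucleus in joules: 160.645 MeV × 1.602e-13 J/MeV = 2.5735e-11 J
Per mole: 2.5735e-11 J × 6.022e23 mol⁻¹ = 1.5498e+13 J/mol

1.55e+10 kJ/mol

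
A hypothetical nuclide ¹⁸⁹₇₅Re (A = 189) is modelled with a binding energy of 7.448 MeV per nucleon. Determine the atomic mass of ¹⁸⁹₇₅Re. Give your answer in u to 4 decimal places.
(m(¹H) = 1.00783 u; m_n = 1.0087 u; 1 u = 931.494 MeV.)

189.0679 u

Total binding energy = 189 × 7.448 = 1407.672 MeV
Mass defect = 1407.672 MeV / (931.494 MeV/u) = 1.511198 u
Constituent mass = 75(1.00783) + 114(1.0087) = 190.57905 u
Atomic mass = 190.57905 − 1.511198 = 189.067852 u ≈ 189.0679 u (to 4 decimal places)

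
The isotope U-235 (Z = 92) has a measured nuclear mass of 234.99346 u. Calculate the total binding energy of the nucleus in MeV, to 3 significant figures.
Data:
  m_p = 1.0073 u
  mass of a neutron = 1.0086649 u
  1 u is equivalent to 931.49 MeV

1790 MeV

With 92 protons and 143 neutrons (A = 235):
Mass of separated nucleons = 92(1.0073) + 143(1.0086649) = 92.6716 + 144.2390807 = 236.9106807 u
Δm = 236.9106807 − 234.99346 = 1.9172207 u
Converting to energy: 1.9172207 u × 931.49 MeV/u = 1785.87 MeV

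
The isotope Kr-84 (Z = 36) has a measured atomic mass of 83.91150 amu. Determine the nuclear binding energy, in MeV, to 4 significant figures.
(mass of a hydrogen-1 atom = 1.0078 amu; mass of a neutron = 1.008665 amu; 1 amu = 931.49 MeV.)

731.4 MeV

Z = 36, so N = A − Z = 84 − 36 = 48.
Mass of separated nucleons = 36(1.0078) + 48(1.008665) = 36.2808 + 48.415920 = 84.696720 amu
The mass defect is 84.696720 − 83.91150 = 0.785220 amu.
Converting to energy: 0.785220 amu × 931.49 MeV/amu = 731.425 MeV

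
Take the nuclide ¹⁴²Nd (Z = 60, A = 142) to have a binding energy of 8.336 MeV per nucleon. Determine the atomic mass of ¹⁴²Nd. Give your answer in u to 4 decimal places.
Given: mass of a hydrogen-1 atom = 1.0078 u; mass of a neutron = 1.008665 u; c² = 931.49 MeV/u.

Total binding energy = 142 × 8.336 = 1183.712 MeV
Mass defect = 1183.712 MeV / (931.49 MeV/u) = 1.270773 u
Constituent mass = 60(1.0078) + 82(1.008665) = 143.178530 u
Atomic mass = 143.178530 − 1.270773 = 141.907757 u ≈ 141.9078 u (to 4 decimal places)

141.9078 u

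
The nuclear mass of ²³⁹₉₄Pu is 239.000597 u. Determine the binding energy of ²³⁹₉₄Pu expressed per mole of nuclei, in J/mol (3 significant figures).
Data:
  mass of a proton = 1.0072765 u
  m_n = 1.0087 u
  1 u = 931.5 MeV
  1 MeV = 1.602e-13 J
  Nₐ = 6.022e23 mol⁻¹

With 94 protons and 145 neutrons (A = 239):
Total constituent mass: 94 × 1.0072765 + 145 × 1.0087 = 240.9454910 u
Mass defect Δm = 240.9454910 − 239.000597 = 1.9448940 u
Converting to energy: 1.9448940 u × 931.5 MeV/u = 1811.67 MeV
Per nucleus in joules: 1811.67 MeV × 1.602e-13 J/MeV = 2.9023e-10 J
Per mole: 2.9023e-10 J × 6.022e23 mol⁻¹ = 1.7478e+14 J/mol

1.75e+14 J/mol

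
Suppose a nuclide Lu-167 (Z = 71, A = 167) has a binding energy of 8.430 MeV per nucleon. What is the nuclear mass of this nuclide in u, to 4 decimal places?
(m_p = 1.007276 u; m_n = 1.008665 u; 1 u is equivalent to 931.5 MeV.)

Total binding energy = 167 × 8.430 = 1407.810 MeV
Mass defect = 1407.810 MeV / (931.5 MeV/u) = 1.511337 u
Constituent mass = 71(1.007276) + 96(1.008665) = 168.348436 u
Nuclear mass = 168.348436 − 1.511337 = 166.837099 u ≈ 166.8371 u (to 4 decimal places)

166.8371 u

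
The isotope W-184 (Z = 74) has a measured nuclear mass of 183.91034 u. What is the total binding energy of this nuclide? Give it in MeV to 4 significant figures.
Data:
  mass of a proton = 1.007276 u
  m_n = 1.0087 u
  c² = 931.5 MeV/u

Mass of separated nucleons = 74(1.007276) + 110(1.0087) = 74.538424 + 110.9570 = 185.495424 u
Mass defect Δm = 185.495424 − 183.91034 = 1.585084 u
Binding energy = Δm·c² = 1.585084 × 931.5 MeV/u = 1476.51 MeV

1477 MeV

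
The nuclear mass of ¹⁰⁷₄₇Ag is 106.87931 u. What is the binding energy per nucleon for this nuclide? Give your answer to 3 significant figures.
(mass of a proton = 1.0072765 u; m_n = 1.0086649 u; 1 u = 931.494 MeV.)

8.55 MeV/nucleon

With 47 protons and 60 neutrons (A = 107):
Total constituent mass: 47 × 1.0072765 + 60 × 1.0086649 = 107.8618895 u
Mass defect Δm = 107.8618895 − 106.87931 = 0.9825795 u
Binding energy = Δm·c² = 0.9825795 × 931.494 MeV/u = 915.267 MeV
Dividing by A = 107 gives 8.554 MeV per nucleon.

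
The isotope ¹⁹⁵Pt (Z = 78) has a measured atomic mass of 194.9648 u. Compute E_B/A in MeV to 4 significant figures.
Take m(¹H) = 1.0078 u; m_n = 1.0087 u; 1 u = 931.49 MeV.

The nucleus contains 78 protons and 195 − 78 = 117 neutrons.
Mass of separated nucleons = 78(1.0078) + 117(1.0087) = 78.6084 + 118.0179 = 196.6263 u
The mass defect is 196.6263 − 194.9648 = 1.6615 u.
Binding energy = Δm·c² = 1.6615 × 931.49 MeV/u = 1547.67 MeV
Dividing by A = 195 gives 7.937 MeV per nucleon.

7.937 MeV/nucleon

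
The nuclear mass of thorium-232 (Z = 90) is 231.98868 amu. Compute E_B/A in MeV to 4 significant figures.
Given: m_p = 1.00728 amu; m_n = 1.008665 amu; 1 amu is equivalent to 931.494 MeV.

7.616 MeV/nucleon

Total constituent mass: 90 × 1.00728 + 142 × 1.008665 = 233.885630 amu
Δm = 233.885630 − 231.98868 = 1.896950 amu
E_B = 1.896950 × 931.494 = 1767.00 MeV
Dividing by A = 232 gives 7.616 MeV per nucleon.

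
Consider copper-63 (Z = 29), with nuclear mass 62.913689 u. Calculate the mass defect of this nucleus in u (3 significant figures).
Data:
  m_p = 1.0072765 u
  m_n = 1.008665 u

0.592 u

With 29 protons and 34 neutrons (A = 63):
Σm = 29·m_p + 34·m_n = 29.2110185 + 34.294610 = 63.5056285 u
Mass defect Δm = 63.5056285 − 62.913689 = 0.5919395 u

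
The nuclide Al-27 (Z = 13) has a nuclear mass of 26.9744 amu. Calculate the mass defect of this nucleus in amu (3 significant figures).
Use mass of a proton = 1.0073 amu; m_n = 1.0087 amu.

The nucleus contains 13 protons and 27 − 13 = 14 neutrons.
Σm = 13·m_p + 14·m_n = 13.0949 + 14.1218 = 27.2167 amu
The mass defect is 27.2167 − 26.9744 = 0.2423 amu.

0.242 amu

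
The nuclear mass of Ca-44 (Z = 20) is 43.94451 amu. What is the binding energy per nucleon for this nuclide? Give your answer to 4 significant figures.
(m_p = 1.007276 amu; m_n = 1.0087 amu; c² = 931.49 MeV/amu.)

8.676 MeV/nucleon

With 20 protons and 24 neutrons (A = 44):
Σm = 20·m_p + 24·m_n = 20.145520 + 24.2088 = 44.354320 amu
Δm = 44.354320 − 43.94451 = 0.409810 amu
Binding energy = Δm·c² = 0.409810 × 931.49 MeV/amu = 381.734 MeV
Dividing by A = 44 gives 8.676 MeV per nucleon.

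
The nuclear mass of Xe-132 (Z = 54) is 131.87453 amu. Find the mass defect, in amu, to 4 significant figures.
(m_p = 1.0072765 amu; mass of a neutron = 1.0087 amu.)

Mass of separated nucleons = 54(1.0072765) + 78(1.0087) = 54.3929310 + 78.6786 = 133.0715310 amu
Δm = 133.0715310 − 131.87453 = 1.1970010 amu

1.197 amu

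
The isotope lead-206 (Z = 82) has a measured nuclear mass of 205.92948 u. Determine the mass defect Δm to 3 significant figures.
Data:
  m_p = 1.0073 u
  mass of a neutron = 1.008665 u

1.74 u

Mass of separated nucleons = 82(1.0073) + 124(1.008665) = 82.5986 + 125.074460 = 207.673060 u
Δm = 207.673060 − 205.92948 = 1.743580 u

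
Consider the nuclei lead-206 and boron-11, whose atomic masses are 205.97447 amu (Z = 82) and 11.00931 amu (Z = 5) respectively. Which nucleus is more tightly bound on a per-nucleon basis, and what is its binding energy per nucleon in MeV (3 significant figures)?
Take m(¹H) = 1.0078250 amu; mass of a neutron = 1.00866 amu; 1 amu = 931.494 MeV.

lead-206; 7.87 MeV/nucleon

lead-206: Σm = 82(1.0078250) + 124(1.00866) = 207.7154900 amu; Δm = 1.7410200 amu; E_B = 1621.75 MeV; E_B/A = 7.873 MeV
boron-11: Σm = 5(1.0078250) + 6(1.00866) = 11.0910850 amu; Δm = 0.0817750 amu; E_B = 76.173 MeV; E_B/A = 6.9248 MeV
lead-206 has the higher binding energy per nucleon, so it is the more tightly bound nucleus.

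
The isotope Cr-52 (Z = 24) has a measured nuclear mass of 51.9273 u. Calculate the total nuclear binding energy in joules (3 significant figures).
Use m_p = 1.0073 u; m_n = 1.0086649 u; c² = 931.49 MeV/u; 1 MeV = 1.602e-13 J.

7.32e-11 J

With 24 protons and 28 neutrons (A = 52):
Mass of separated nucleons = 24(1.0073) + 28(1.0086649) = 24.1752 + 28.2426172 = 52.4178172 u
The mass defect is 52.4178172 − 51.9273 = 0.4905172 u.
E_B = 0.4905172 × 931.49 = 456.912 MeV
In joules: 456.912 MeV × 1.602e-13 J/MeV = 7.3197e-11 J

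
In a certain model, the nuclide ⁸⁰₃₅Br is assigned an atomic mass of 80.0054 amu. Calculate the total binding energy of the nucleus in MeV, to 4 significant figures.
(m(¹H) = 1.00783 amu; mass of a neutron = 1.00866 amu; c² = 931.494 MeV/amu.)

Total constituent mass: 35 × 1.00783 + 45 × 1.00866 = 80.66375 amu
The mass defect is 80.66375 − 80.0054 = 0.65835 amu.
E_B = 0.65835 × 931.494 = 613.249 MeV

613.2 MeV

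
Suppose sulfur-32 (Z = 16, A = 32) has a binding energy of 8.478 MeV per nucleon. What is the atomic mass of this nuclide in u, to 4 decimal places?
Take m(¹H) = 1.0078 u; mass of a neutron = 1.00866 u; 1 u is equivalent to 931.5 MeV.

Total binding energy = 32 × 8.478 = 271.296 MeV
Mass defect = 271.296 MeV / (931.5 MeV/u) = 0.291246 u
Constituent mass = 16(1.0078) + 16(1.00866) = 32.26336 u
Atomic mass = 32.26336 − 0.291246 = 31.972114 u ≈ 31.9721 u (to 4 decimal places)

31.9721 u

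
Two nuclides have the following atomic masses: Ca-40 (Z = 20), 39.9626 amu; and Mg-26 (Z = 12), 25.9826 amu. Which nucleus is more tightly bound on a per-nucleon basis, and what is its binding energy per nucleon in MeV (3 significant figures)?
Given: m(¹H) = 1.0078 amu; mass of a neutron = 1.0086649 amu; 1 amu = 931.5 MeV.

Ca-40; 8.54 MeV/nucleon

Ca-40: Σm = 20(1.0078) + 20(1.0086649) = 40.3292980 amu; Δm = 0.3666980 amu; E_B = 341.579 MeV; E_B/A = 8.539 MeV
Mg-26: Σm = 12(1.0078) + 14(1.0086649) = 26.2149086 amu; Δm = 0.2323086 amu; E_B = 216.40 MeV; E_B/A = 8.323 MeV
Ca-40 has the higher binding energy per nucleon, so it is the more tightly bound nucleus.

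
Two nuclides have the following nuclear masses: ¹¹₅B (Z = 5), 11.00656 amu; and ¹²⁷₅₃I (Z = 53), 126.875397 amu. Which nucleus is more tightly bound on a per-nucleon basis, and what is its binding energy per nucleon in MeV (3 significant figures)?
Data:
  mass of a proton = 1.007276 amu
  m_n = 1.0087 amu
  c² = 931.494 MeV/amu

¹¹₅B: Σm = 5(1.007276) + 6(1.0087) = 11.088580 amu; Δm = 0.082020 amu; E_B = 76.401 MeV; E_B/A = 6.946 MeV
¹²⁷₅₃I: Σm = 53(1.007276) + 74(1.0087) = 128.029428 amu; Δm = 1.154031 amu; E_B = 1074.97 MeV; E_B/A = 8.464 MeV
¹²⁷₅₃I has the higher binding energy per nucleon, so it is the more tightly bound nucleus.

¹²⁷₅₃I; 8.46 MeV/nucleon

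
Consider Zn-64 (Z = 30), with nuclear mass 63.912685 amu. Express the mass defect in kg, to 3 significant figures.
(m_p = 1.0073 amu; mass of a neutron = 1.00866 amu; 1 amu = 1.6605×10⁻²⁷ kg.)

9.98e-28 kg

With 30 protons and 34 neutrons (A = 64):
Σm = 30·m_p + 34·m_n = 30.2190 + 34.29444 = 64.51344 amu
Mass defect Δm = 64.51344 − 63.912685 = 0.600755 amu
In SI units: 0.600755 amu × 1.6605×10⁻²⁷ kg/amu = 9.9755e-28 kg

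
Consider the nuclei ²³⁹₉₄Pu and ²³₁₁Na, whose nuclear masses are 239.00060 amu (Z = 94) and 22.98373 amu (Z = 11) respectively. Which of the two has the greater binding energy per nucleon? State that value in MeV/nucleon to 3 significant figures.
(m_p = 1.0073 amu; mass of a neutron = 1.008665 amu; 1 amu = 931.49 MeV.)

²³₁₁Na; 8.12 MeV/nucleon

²³⁹₉₄Pu: Σm = 94(1.0073) + 145(1.008665) = 240.942625 amu; Δm = 1.942025 amu; E_B = 1809.0 MeV; E_B/A = 7.569 MeV
²³₁₁Na: Σm = 11(1.0073) + 12(1.008665) = 23.184280 amu; Δm = 0.200550 amu; E_B = 186.81 MeV; E_B/A = 8.122 MeV
²³₁₁Na has the higher binding energy per nucleon, so it is the more tightly bound nucleus.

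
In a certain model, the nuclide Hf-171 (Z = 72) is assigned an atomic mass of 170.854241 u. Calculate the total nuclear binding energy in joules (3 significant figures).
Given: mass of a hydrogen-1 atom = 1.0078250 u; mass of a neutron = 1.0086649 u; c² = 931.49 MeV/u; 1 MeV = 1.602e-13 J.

2.34e-10 J

Z = 72, so N = A − Z = 171 − 72 = 99.
Mass of separated nucleons = 72(1.0078250) + 99(1.0086649) = 72.5634000 + 99.8578251 = 172.4212251 u
Δm = 172.4212251 − 170.854241 = 1.5669841 u
Binding energy = Δm·c² = 1.5669841 × 931.49 MeV/u = 1459.63 MeV
In joules: 1459.63 MeV × 1.602e-13 J/MeV = 2.3383e-10 J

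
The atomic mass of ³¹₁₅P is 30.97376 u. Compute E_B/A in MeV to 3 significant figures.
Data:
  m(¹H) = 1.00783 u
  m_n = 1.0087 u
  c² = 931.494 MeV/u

Z = 15, so N = A − Z = 31 − 15 = 16.
Σm = 15·m(¹H) + 16·m_n = 15.11745 + 16.1392 = 31.25665 u
Δm = 31.25665 − 30.97376 = 0.28289 u
E_B = 0.28289 × 931.494 = 263.510 MeV
Dividing by A = 31 gives 8.500 MeV per nucleon.

8.50 MeV/nucleon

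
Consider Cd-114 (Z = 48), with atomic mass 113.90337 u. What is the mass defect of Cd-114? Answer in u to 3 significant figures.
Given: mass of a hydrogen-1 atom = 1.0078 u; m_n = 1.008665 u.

1.04 u

The nucleus contains 48 protons and 114 − 48 = 66 neutrons.
Mass of separated nucleons = 48(1.0078) + 66(1.008665) = 48.3744 + 66.571890 = 114.946290 u
The mass defect is 114.946290 − 113.90337 = 1.042920 u.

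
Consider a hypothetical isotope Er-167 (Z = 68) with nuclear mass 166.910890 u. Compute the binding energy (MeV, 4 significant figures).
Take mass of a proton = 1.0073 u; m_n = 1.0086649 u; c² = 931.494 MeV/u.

1344 MeV

With 68 protons and 99 neutrons (A = 167):
Σm = 68·m_p + 99·m_n = 68.4964 + 99.8578251 = 168.3542251 u
Mass defect Δm = 168.3542251 − 166.910890 = 1.4433351 u
E_B = 1.4433351 × 931.494 = 1344.46 MeV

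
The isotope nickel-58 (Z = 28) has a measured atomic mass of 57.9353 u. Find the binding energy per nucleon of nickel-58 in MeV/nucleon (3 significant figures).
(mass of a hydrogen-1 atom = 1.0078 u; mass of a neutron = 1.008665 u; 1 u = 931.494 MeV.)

8.72 MeV/nucleon

Z = 28, so N = A − Z = 58 − 28 = 30.
Σm = 28·m(¹H) + 30·m_n = 28.2184 + 30.259950 = 58.478350 u
The mass defect is 58.478350 − 57.9353 = 0.543050 u.
E_B = 0.543050 × 931.494 = 505.848 MeV
Per nucleon: 505.848 / 58 = 8.722 MeV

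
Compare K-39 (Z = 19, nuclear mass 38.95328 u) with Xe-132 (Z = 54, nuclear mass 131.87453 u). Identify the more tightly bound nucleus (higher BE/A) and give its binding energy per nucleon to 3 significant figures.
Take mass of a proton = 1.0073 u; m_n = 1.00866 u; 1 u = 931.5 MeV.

K-39: Σm = 19(1.0073) + 20(1.00866) = 39.31190 u; Δm = 0.35862 u; E_B = 334.055 MeV; E_B/A = 8.566 MeV
Xe-132: Σm = 54(1.0073) + 78(1.00866) = 133.06968 u; Δm = 1.19515 u; E_B = 1113.3 MeV; E_B/A = 8.434 MeV
K-39 has the higher binding energy per nucleon, so it is the more tightly bound nucleus.

K-39; 8.57 MeV/nucleon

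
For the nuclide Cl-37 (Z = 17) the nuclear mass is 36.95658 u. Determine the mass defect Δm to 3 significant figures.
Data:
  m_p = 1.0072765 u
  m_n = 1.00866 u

The nucleus contains 17 protons and 37 − 17 = 20 neutrons.
Mass of separated nucleons = 17(1.0072765) + 20(1.00866) = 17.1237005 + 20.17320 = 37.2969005 u
The mass defect is 37.2969005 − 36.95658 = 0.3403205 u.

0.340 u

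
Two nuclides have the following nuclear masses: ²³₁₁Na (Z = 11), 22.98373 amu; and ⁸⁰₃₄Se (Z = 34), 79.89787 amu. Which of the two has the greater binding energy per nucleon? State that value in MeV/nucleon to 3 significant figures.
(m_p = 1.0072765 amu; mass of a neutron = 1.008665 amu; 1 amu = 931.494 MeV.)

²³₁₁Na: Σm = 11(1.0072765) + 12(1.008665) = 23.1840215 amu; Δm = 0.2002915 amu; E_B = 186.57 MeV; E_B/A = 8.112 MeV
⁸⁰₃₄Se: Σm = 34(1.0072765) + 46(1.008665) = 80.6459910 amu; Δm = 0.7481210 amu; E_B = 696.87 MeV; E_B/A = 8.711 MeV
⁸⁰₃₄Se has the higher binding energy per nucleon, so it is the more tightly bound nucleus.

⁸⁰₃₄Se; 8.71 MeV/nucleon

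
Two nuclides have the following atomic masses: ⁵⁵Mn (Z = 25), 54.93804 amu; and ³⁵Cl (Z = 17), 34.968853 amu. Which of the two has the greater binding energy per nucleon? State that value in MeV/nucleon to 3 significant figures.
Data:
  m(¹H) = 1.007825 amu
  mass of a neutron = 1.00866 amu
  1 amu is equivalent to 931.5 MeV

⁵⁵Mn; 8.76 MeV/nucleon

⁵⁵Mn: Σm = 25(1.007825) + 30(1.00866) = 55.455425 amu; Δm = 0.517385 amu; E_B = 481.94 MeV; E_B/A = 8.763 MeV
³⁵Cl: Σm = 17(1.007825) + 18(1.00866) = 35.288905 amu; Δm = 0.320052 amu; E_B = 298.13 MeV; E_B/A = 8.518 MeV
⁵⁵Mn has the higher binding energy per nucleon, so it is the more tightly bound nucleus.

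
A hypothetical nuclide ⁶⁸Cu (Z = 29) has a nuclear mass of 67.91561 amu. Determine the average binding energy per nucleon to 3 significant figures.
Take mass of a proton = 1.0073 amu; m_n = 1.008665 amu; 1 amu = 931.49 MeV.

The nucleus contains 29 protons and 68 − 29 = 39 neutrons.
Mass of separated nucleons = 29(1.0073) + 39(1.008665) = 29.2117 + 39.337935 = 68.549635 amu
Mass defect Δm = 68.549635 − 67.91561 = 0.634025 amu
Converting to energy: 0.634025 amu × 931.49 MeV/amu = 590.588 MeV
Dividing by A = 68 gives 8.685 MeV per nucleon.

8.69 MeV/nucleon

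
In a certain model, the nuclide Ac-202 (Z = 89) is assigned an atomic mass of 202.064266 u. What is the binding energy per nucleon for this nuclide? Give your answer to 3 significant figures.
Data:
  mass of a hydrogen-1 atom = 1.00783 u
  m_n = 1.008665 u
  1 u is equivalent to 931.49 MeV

Z = 89, so N = A − Z = 202 − 89 = 113.
Σm = 89·m(¹H) + 113·m_n = 89.69687 + 113.979145 = 203.676015 u
Mass defect Δm = 203.676015 − 202.064266 = 1.611749 u
Converting to energy: 1.611749 u × 931.49 MeV/u = 1501.33 MeV
Per nucleon: 1501.33 / 202 = 7.432 MeV

7.43 MeV/nucleon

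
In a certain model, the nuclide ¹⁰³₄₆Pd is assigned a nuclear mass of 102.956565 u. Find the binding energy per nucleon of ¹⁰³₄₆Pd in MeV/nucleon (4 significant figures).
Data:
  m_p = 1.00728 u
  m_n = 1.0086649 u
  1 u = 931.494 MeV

With 46 protons and 57 neutrons (A = 103):
Σm = 46·m_p + 57·m_n = 46.33488 + 57.4938993 = 103.8287793 u
Mass defect Δm = 103.8287793 − 102.956565 = 0.8722143 u
E_B = 0.8722143 × 931.494 = 812.462 MeV
BE/A = 812.462 MeV / 103 = 7.888 MeV/nucleon

7.888 MeV/nucleon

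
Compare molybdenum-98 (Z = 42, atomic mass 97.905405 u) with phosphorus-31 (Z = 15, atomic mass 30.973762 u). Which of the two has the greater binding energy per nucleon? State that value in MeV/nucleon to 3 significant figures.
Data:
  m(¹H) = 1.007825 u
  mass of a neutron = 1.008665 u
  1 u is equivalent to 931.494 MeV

molybdenum-98: Σm = 42(1.007825) + 56(1.008665) = 98.813890 u; Δm = 0.908485 u; E_B = 846.25 MeV; E_B/A = 8.635 MeV
phosphorus-31: Σm = 15(1.007825) + 16(1.008665) = 31.256015 u; Δm = 0.282253 u; E_B = 262.92 MeV; E_B/A = 8.481 MeV
molybdenum-98 has the higher binding energy per nucleon, so it is the more tightly bound nucleus.

molybdenum-98; 8.64 MeV/nucleon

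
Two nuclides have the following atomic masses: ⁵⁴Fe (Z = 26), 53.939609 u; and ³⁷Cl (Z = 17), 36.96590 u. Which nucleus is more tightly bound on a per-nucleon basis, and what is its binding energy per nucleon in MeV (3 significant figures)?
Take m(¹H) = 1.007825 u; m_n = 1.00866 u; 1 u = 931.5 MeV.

⁵⁴Fe; 8.73 MeV/nucleon

⁵⁴Fe: Σm = 26(1.007825) + 28(1.00866) = 54.445930 u; Δm = 0.506321 u; E_B = 471.64 MeV; E_B/A = 8.734 MeV
³⁷Cl: Σm = 17(1.007825) + 20(1.00866) = 37.306225 u; Δm = 0.340325 u; E_B = 317.01 MeV; E_B/A = 8.568 MeV
⁵⁴Fe has the higher binding energy per nucleon, so it is the more tightly bound nucleus.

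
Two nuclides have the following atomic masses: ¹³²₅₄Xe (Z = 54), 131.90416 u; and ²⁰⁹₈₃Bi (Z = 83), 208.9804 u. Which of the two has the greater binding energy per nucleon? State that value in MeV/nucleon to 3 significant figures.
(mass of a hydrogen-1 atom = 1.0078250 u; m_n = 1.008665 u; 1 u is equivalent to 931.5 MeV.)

¹³²₅₄Xe; 8.43 MeV/nucleon

¹³²₅₄Xe: Σm = 54(1.0078250) + 78(1.008665) = 133.0984200 u; Δm = 1.1942600 u; E_B = 1112.5 MeV; E_B/A = 8.428 MeV
²⁰⁹₈₃Bi: Σm = 83(1.0078250) + 126(1.008665) = 210.7412650 u; Δm = 1.7608650 u; E_B = 1640.2 MeV; E_B/A = 7.848 MeV
¹³²₅₄Xe has the higher binding energy per nucleon, so it is the more tightly bound nucleus.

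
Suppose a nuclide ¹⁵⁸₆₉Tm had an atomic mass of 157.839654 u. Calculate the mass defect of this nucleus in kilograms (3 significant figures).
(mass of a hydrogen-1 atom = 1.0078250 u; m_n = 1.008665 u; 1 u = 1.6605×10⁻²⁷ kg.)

Z = 69, so N = A − Z = 158 − 69 = 89.
Mass of separated nucleons = 69(1.0078250) + 89(1.008665) = 69.5399250 + 89.771185 = 159.3111100 u
Mass defect Δm = 159.3111100 − 157.839654 = 1.4714560 u
In SI units: 1.4714560 u × 1.6605×10⁻²⁷ kg/u = 2.4434e-27 kg

2.44e-27 kg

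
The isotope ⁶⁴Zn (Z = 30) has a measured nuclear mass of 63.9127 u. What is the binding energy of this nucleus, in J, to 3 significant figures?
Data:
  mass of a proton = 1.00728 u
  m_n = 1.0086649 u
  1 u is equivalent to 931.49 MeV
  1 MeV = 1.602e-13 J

Total constituent mass: 30 × 1.00728 + 34 × 1.0086649 = 64.5130066 u
The mass defect is 64.5130066 − 63.9127 = 0.6003066 u.
Binding energy = Δm·c² = 0.6003066 × 931.49 MeV/u = 559.180 MeV
In joules: 559.180 MeV × 1.602e-13 J/MeV = 8.9581e-11 J

8.96e-11 J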